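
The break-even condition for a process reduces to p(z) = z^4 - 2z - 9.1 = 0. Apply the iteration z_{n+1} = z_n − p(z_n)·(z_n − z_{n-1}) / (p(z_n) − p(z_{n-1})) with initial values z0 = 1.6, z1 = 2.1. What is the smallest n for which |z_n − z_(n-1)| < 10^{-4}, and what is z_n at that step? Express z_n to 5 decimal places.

n = 6, z_n = 1.89478

p(1.6) = -5.7464000, p(2.1) = 6.1481000
z2 = 2.1000000 − 6.1481000·(0.5000000)/(11.8945000) = 1.8415570;  |Δ| = 0.2584430
p(1.8415570) = -1.2819795
z3 = 1.8415570 − (-1.2819795)·(-0.2584430)/(-7.4300795) = 1.8861486;  |Δ| = 0.0445915
p(1.8861486) = -0.2160899
z4 = 1.8861486 − (-0.2160899)·(0.0445915)/(1.0658896) = 1.8951887;  |Δ| = 0.0090401
p(1.8951887) = 0.0102198
z5 = 1.8951887 − 0.0102198·(0.0090401)/(0.2263097) = 1.8947804;  |Δ| = 0.0004082
p(1.8947804) = -0.0000757
z6 = 1.8947804 − (-0.0000757)·(-0.0004082)/(-0.0102955) = 1.8947834;  |Δ| = 0.0000030
|z6 − z5| = 0.0000030 < 10^{-4}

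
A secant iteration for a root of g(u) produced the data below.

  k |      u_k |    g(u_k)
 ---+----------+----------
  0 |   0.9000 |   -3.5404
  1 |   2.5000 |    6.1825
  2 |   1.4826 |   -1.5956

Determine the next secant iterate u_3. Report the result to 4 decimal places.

1.6913

u_3 = 1.4826 − (-1.5956)·(1.4826 − 2.5000) / (-1.5956 − 6.1825)
   = 1.4826 − (1.623363)/(-7.778100) = 1.691310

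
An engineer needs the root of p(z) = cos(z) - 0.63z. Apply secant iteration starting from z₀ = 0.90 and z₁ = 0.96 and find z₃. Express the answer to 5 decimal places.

p(0.90) = 0.0546100, p(0.96) = -0.0312800
z₂ = 0.9600000 − (-0.0312800)·(0.9600000 − 0.9000000) / (-0.0312800 − 0.0546100) = 0.9600000 − (-0.0018768)/(-0.0858900) = 0.9381488
p(0.9381488) = 0.0002482
z₃ = 0.9381488 − 0.0002482·(0.9381488 − 0.9600000) / (0.0002482 − (-0.0312800)) = 0.9381488 − (-0.0000054)/(0.0315283) = 0.9383208

0.93832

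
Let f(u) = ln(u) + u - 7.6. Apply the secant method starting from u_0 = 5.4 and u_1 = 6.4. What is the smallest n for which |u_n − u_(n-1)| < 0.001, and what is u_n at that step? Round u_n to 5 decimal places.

f(5.4) = -0.5136010, f(6.4) = 0.6562980
u_2 = 6.4000000 − 0.6562980·(1.0000000)/(1.1698990) = 5.8390131;  |Δ| = 0.5609869
f(5.8390131) = 0.0035749
u_3 = 5.8390131 − 0.0035749·(-0.5609869)/(-0.6527231) = 5.8359406;  |Δ| = 0.0030725
f(5.8359406) = -0.0000239
u_4 = 5.8359406 − (-0.0000239)·(-0.0030725)/(-0.0035988) = 5.8359610;  |Δ| = 0.0000204
|u_4 − u_3| = 0.0000204 < 0.001

n = 4, u_n = 5.83596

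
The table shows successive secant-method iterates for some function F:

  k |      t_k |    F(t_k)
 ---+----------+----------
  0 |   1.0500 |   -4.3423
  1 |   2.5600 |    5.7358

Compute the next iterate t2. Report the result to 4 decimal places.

1.7006

t2 = 2.5600 − 5.7358·(2.5600 − 1.0500) / (5.7358 − (-4.3423))
   = 2.5600 − (8.661058)/(10.078100) = 1.700606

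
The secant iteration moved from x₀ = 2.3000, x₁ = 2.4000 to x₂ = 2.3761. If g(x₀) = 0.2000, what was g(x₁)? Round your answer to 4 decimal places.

The secant line through (2.3000, 0.2000) and (2.4000, g(x₁)) crosses zero at x₂ = 2.3761.
So (2.3000, 0.2000), (2.4000, g(x₁)), (2.3761, 0) are collinear:
g(x₁) = 0.2000 · (2.4000 − 2.3761) / (2.3000 − 2.3761) = 0.2000 · (0.023900)/(-0.076100) = -0.062812

-0.0628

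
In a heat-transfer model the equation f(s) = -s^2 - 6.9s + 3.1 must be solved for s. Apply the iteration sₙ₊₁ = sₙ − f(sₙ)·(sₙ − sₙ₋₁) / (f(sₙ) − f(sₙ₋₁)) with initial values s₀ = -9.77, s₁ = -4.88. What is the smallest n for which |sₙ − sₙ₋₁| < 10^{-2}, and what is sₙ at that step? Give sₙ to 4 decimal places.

f(-9.77) = -24.939900, f(-4.88) = 12.957600
s₂ = -4.880000 − 12.957600·(4.890000)/(37.897500) = -6.551948;  |Δ| = 1.671948
f(-6.551948) = 5.380416
s₃ = -6.551948 − 5.380416·(-1.671948)/(-7.577184) = -7.739168;  |Δ| = 1.187219
f(-7.739168) = -3.394459
s₄ = -7.739168 − (-3.394459)·(-1.187219)/(-8.774875) = -7.279906;  |Δ| = 0.459262
f(-7.279906) = 0.334323
s₅ = -7.279906 − 0.334323·(0.459262)/(3.728782) = -7.321083;  |Δ| = 0.041177
f(-7.321083) = 0.017216
s₆ = -7.321083 − 0.017216·(-0.041177)/(-0.317107) = -7.323319;  |Δ| = 0.002236
|s₆ − s₅| = 0.002236 < 10^{-2}

n = 6, sₙ = -7.3233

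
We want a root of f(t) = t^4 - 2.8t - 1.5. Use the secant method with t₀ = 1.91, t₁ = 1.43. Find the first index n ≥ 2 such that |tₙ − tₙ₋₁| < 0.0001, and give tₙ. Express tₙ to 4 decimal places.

f(1.91) = 6.460634, f(1.43) = -1.322384
t₂ = 1.430000 − (-1.322384)·(-0.480000)/(-7.783018) = 1.511555;  |Δ| = 0.081555
f(1.511555) = -0.512049
t₃ = 1.511555 − (-0.512049)·(0.081555)/(0.810335) = 1.563090;  |Δ| = 0.051535
f(1.563090) = 0.092815
t₄ = 1.563090 − 0.092815·(0.051535)/(0.604864) = 1.555182;  |Δ| = 0.007908
f(1.555182) = -0.004930
t₅ = 1.555182 − (-0.004930)·(-0.007908)/(-0.097745) = 1.555581;  |Δ| = 0.000399
f(1.555581) = -0.000044
t₆ = 1.555581 − (-0.000044)·(0.000399)/(0.004887) = 1.555584;  |Δ| = 0.000004
|t₆ − t₅| = 0.000004 < 0.0001

n = 6, tₙ = 1.5556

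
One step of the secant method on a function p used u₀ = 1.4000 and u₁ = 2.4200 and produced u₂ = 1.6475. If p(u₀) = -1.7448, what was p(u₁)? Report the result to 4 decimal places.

5.4459

The secant line through (1.4000, -1.7448) and (2.4200, p(u₁)) crosses zero at u₂ = 1.6475.
So (1.4000, -1.7448), (2.4200, p(u₁)), (1.6475, 0) are collinear:
p(u₁) = -1.7448 · (2.4200 − 1.6475) / (1.4000 − 1.6475) = -1.7448 · (0.772500)/(-0.247500) = 5.445891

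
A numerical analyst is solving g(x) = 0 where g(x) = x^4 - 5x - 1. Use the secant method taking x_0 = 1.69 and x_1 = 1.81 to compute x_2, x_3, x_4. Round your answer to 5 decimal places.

g(1.69) = -1.2926928, g(1.81) = 0.6828312
x_2 = 1.8100000 − 0.6828312·(1.8100000 − 1.6900000) / (0.6828312 − (-1.2926928)) = 1.8100000 − (0.0819397)/(1.9755240) = 1.7685225
g(1.7685225) = -0.0602810
x_3 = 1.7685225 − (-0.0602810)·(1.7685225 − 1.8100000) / (-0.0602810 − 0.6828312) = 1.7685225 − (0.0025003)/(-0.7431122) = 1.7718872
g(1.7718872) = -0.0024474
x_4 = 1.7718872 − (-0.0024474)·(1.7718872 − 1.7685225) / (-0.0024474 − (-0.0602810)) = 1.7718872 − (-0.0000082)/(0.0578336) = 1.7720295

1.76852, 1.77189, 1.77203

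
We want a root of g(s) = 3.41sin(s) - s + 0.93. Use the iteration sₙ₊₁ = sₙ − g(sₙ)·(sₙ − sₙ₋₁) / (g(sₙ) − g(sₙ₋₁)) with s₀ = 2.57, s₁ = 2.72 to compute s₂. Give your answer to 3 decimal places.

g(2.57) = 0.20472, g(2.72) = -0.39458
s₂ = 2.72000 − (-0.39458)·(2.72000 − 2.57000) / (-0.39458 − 0.20472) = 2.72000 − (-0.05919)/(-0.59929) = 2.62124

2.621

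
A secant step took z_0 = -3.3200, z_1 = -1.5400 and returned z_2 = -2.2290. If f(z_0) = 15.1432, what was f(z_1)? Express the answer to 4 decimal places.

-9.5634

The secant line through (-3.3200, 15.1432) and (-1.5400, f(z_1)) crosses zero at z_2 = -2.2290.
So (-3.3200, 15.1432), (-1.5400, f(z_1)), (-2.2290, 0) are collinear:
f(z_1) = 15.1432 · (-1.5400 − (-2.2290)) / (-3.3200 − (-2.2290)) = 15.1432 · (0.689000)/(-1.091000) = -9.563396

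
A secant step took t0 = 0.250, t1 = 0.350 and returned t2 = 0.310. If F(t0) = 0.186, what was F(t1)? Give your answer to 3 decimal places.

-0.124

The secant line through (0.250, 0.186) and (0.350, F(t1)) crosses zero at t2 = 0.310.
So (0.250, 0.186), (0.350, F(t1)), (0.310, 0) are collinear:
F(t1) = 0.186 · (0.350 − 0.310) / (0.250 − 0.310) = 0.186 · (0.04000)/(-0.06000) = -0.12400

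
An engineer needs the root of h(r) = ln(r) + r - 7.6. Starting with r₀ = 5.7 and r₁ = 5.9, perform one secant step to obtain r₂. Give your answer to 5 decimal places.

5.83607

h(5.7) = -0.1595338, h(5.9) = 0.0749524
r₂ = 5.9000000 − 0.0749524·(5.9000000 − 5.7000000) / (0.0749524 − (-0.1595338)) = 5.9000000 − (0.0149905)/(0.2344862) = 5.8360710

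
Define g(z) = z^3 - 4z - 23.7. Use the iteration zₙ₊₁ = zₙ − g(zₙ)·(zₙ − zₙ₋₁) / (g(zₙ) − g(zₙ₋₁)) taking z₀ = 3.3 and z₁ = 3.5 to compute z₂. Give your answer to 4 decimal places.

g(3.3) = -0.963000, g(3.5) = 5.175000
z₂ = 3.500000 − 5.175000·(3.500000 − 3.300000) / (5.175000 − (-0.963000)) = 3.500000 − (1.035000)/(6.138000) = 3.331378

3.3314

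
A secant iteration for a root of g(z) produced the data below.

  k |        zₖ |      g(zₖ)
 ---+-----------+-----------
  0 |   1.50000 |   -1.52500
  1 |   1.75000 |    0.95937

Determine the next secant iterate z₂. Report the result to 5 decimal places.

1.65346

z₂ = 1.75000 − 0.95937·(1.75000 − 1.50000) / (0.95937 − (-1.52500))
   = 1.75000 − (0.2398425)/(2.4843700) = 1.6534594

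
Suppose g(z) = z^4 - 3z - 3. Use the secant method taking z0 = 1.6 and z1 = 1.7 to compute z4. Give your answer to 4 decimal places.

g(1.6) = -1.246400, g(1.7) = 0.252100
z2 = 1.700000 − 0.252100·(1.700000 − 1.600000) / (0.252100 − (-1.246400)) = 1.700000 − (0.025210)/(1.498500) = 1.683177
g(1.683177) = -0.023169
z3 = 1.683177 − (-0.023169)·(1.683177 − 1.700000) / (-0.023169 − 0.252100) = 1.683177 − (0.000390)/(-0.275269) = 1.684593
g(1.684593) = -0.000374
z4 = 1.684593 − (-0.000374)·(1.684593 − 1.683177) / (-0.000374 − (-0.023169)) = 1.684593 − (-0.000001)/(0.022796) = 1.684616

1.6846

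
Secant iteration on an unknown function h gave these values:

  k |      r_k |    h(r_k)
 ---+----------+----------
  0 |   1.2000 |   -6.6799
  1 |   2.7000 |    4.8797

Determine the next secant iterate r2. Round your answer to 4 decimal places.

r2 = 2.7000 − 4.8797·(2.7000 − 1.2000) / (4.8797 − (-6.6799))
   = 2.7000 − (7.319550)/(11.559600) = 2.066799

2.0668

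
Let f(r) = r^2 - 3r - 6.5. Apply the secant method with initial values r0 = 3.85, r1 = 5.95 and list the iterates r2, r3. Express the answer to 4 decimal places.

f(3.85) = -3.227500, f(5.95) = 11.052500
r2 = 5.950000 − 11.052500·(5.950000 − 3.850000) / (11.052500 − (-3.227500)) = 5.950000 − (23.210250)/(14.280000) = 4.324632
f(4.324632) = -0.771452
r3 = 4.324632 − (-0.771452)·(4.324632 − 5.950000) / (-0.771452 − 11.052500) = 4.324632 − (1.253893)/(-11.823952) = 4.430679

4.3246, 4.4307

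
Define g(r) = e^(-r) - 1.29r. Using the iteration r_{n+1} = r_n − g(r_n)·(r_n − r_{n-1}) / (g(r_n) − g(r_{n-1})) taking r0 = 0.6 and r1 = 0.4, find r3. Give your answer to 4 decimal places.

g(0.6) = -0.225188, g(0.4) = 0.154320
r2 = 0.400000 − 0.154320·(0.400000 − 0.600000) / (0.154320 − (-0.225188)) = 0.400000 − (-0.030864)/(0.379508) = 0.481326
g(0.481326) = -0.002948
r3 = 0.481326 − (-0.002948)·(0.481326 − 0.400000) / (-0.002948 − 0.154320) = 0.481326 − (-0.000240)/(-0.157268) = 0.479802

0.4798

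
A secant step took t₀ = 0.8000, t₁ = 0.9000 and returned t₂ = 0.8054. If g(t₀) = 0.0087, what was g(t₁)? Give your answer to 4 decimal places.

The secant line through (0.8000, 0.0087) and (0.9000, g(t₁)) crosses zero at t₂ = 0.8054.
So (0.8000, 0.0087), (0.9000, g(t₁)), (0.8054, 0) are collinear:
g(t₁) = 0.0087 · (0.9000 − 0.8054) / (0.8000 − 0.8054) = 0.0087 · (0.094600)/(-0.005400) = -0.152411

-0.1524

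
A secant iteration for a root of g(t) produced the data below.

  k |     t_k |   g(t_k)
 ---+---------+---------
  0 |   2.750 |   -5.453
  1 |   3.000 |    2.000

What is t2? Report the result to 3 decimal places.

2.933

t2 = 3.000 − 2.000·(3.000 − 2.750) / (2.000 − (-5.453))
   = 3.000 − (0.50000)/(7.45300) = 2.93291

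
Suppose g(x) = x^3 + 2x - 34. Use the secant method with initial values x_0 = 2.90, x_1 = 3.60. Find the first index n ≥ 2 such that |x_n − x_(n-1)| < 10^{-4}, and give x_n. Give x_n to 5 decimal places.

n = 5, x_n = 3.03412

g(2.90) = -3.8110000, g(3.60) = 19.8560000
x_2 = 3.6000000 − 19.8560000·(0.7000000)/(23.6670000) = 3.0127181;  |Δ| = 0.5872819
g(3.0127181) = -0.6297164
x_3 = 3.0127181 − (-0.6297164)·(-0.5872819)/(-20.4857164) = 3.0307708;  |Δ| = 0.0180526
g(3.0307708) = -0.0990973
x_4 = 3.0307708 − (-0.0990973)·(0.0180526)/(0.5306191) = 3.0341422;  |Δ| = 0.0033715
g(3.0341422) = 0.0006557
x_5 = 3.0341422 − 0.0006557·(0.0033715)/(0.0997530) = 3.0341201;  |Δ| = 0.0000222
|x_5 − x_4| = 0.0000222 < 10^{-4}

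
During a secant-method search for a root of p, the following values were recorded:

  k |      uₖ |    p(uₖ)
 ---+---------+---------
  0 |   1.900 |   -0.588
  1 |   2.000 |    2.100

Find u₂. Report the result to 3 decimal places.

u₂ = 2.000 − 2.100·(2.000 − 1.900) / (2.100 − (-0.588))
   = 2.000 − (0.21000)/(2.68800) = 1.92188

1.922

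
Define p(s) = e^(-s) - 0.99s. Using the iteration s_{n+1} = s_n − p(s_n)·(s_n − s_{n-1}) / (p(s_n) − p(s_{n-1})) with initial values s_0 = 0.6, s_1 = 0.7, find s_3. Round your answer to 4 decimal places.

p(0.6) = -0.045188, p(0.7) = -0.196415
s_2 = 0.700000 − (-0.196415)·(0.700000 − 0.600000) / (-0.196415 − (-0.045188)) = 0.700000 − (-0.019641)/(-0.151226) = 0.570119
p(0.570119) = 0.001041
s_3 = 0.570119 − 0.001041·(0.570119 − 0.700000) / (0.001041 − (-0.196415)) = 0.570119 − (-0.000135)/(0.197455) = 0.570803

0.5708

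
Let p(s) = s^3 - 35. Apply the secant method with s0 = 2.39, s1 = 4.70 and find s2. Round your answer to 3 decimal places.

2.937

p(2.39) = -21.34808, p(4.70) = 68.82300
s2 = 4.70000 − 68.82300·(4.70000 − 2.39000) / (68.82300 − (-21.34808)) = 4.70000 − (158.98113)/(90.17108) = 2.93689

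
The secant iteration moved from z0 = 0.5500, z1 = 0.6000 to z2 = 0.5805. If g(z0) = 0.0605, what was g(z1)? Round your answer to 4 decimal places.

-0.0387

The secant line through (0.5500, 0.0605) and (0.6000, g(z1)) crosses zero at z2 = 0.5805.
So (0.5500, 0.0605), (0.6000, g(z1)), (0.5805, 0) are collinear:
g(z1) = 0.0605 · (0.6000 − 0.5805) / (0.5500 − 0.5805) = 0.0605 · (0.019500)/(-0.030500) = -0.038680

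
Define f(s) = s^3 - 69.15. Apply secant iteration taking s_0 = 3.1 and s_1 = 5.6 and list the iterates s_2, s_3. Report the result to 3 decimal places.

f(3.1) = -39.35900, f(5.6) = 106.46600
s_2 = 5.60000 − 106.46600·(5.60000 − 3.10000) / (106.46600 − (-39.35900)) = 5.60000 − (266.16500)/(145.82500) = 3.77476
f(3.77476) = -15.36397
s_3 = 3.77476 − (-15.36397)·(3.77476 − 5.60000) / (-15.36397 − 106.46600) = 3.77476 − (28.04286)/(-121.82997) = 4.00494

3.775, 4.005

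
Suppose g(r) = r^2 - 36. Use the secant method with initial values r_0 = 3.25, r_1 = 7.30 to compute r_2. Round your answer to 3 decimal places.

5.661

g(3.25) = -25.43750, g(7.30) = 17.29000
r_2 = 7.30000 − 17.29000·(7.30000 − 3.25000) / (17.29000 − (-25.43750)) = 7.30000 − (70.02450)/(42.72750) = 5.66114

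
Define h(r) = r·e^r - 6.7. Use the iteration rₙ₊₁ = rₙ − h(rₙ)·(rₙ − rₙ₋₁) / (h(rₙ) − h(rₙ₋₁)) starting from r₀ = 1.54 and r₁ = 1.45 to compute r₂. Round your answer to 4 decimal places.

1.4966

h(1.54) = 0.483469, h(1.45) = -0.518484
r₂ = 1.450000 − (-0.518484)·(1.450000 − 1.540000) / (-0.518484 − 0.483469) = 1.450000 − (0.046664)/(-1.001953) = 1.496573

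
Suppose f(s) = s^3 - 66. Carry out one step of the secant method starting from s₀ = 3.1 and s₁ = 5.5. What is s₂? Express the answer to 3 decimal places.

3.736

f(3.1) = -36.20900, f(5.5) = 100.37500
s₂ = 5.50000 − 100.37500·(5.50000 − 3.10000) / (100.37500 − (-36.20900)) = 5.50000 − (240.90000)/(136.58400) = 3.73625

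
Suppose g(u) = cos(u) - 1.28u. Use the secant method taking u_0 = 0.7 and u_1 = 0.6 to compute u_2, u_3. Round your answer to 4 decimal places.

0.6304, 0.6309

g(0.7) = -0.131158, g(0.6) = 0.057336
u_2 = 0.600000 − 0.057336·(0.600000 − 0.700000) / (0.057336 − (-0.131158)) = 0.600000 − (-0.005734)/(0.188493) = 0.630418
g(0.630418) = 0.000846
u_3 = 0.630418 − 0.000846·(0.630418 − 0.600000) / (0.000846 − 0.057336) = 0.630418 − (0.000026)/(-0.056489) = 0.630874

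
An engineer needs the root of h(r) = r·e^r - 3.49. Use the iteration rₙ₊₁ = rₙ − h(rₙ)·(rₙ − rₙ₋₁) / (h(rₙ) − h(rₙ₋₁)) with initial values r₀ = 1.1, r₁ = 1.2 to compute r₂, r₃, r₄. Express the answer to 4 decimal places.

h(1.1) = -0.185417, h(1.2) = 0.494140
r₂ = 1.200000 − 0.494140·(1.200000 − 1.100000) / (0.494140 − (-0.185417)) = 1.200000 − (0.049414)/(0.679558) = 1.127285
h(1.127285) = -0.009774
r₃ = 1.127285 − (-0.009774)·(1.127285 − 1.200000) / (-0.009774 − 0.494140) = 1.127285 − (0.000711)/(-0.503915) = 1.128695
h(1.128695) = -0.000502
r₄ = 1.128695 − (-0.000502)·(1.128695 − 1.127285) / (-0.000502 − (-0.009774)) = 1.128695 − (-0.000001)/(0.009273) = 1.128772

1.1273, 1.1287, 1.1288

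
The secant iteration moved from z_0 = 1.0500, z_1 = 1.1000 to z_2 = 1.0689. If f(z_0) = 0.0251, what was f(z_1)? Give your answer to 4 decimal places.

-0.0413

The secant line through (1.0500, 0.0251) and (1.1000, f(z_1)) crosses zero at z_2 = 1.0689.
So (1.0500, 0.0251), (1.1000, f(z_1)), (1.0689, 0) are collinear:
f(z_1) = 0.0251 · (1.1000 − 1.0689) / (1.0500 − 1.0689) = 0.0251 · (0.031100)/(-0.018900) = -0.041302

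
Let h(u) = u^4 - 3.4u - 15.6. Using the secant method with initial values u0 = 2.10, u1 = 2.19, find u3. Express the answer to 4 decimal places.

h(2.10) = -3.291900, h(2.19) = -0.043425
u2 = 2.190000 − (-0.043425)·(2.190000 − 2.100000) / (-0.043425 − (-3.291900)) = 2.190000 − (-0.003908)/(3.248475) = 2.191203
h(2.191203) = 0.003073
u3 = 2.191203 − 0.003073·(2.191203 − 2.190000) / (0.003073 − (-0.043425)) = 2.191203 − (0.000004)/(0.046498) = 2.191124

2.1911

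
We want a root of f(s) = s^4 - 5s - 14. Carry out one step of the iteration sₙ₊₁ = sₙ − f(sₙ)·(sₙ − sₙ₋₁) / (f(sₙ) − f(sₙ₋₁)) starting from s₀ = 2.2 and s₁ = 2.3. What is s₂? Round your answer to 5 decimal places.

2.23879

f(2.2) = -1.5744000, f(2.3) = 2.4841000
s₂ = 2.3000000 − 2.4841000·(2.3000000 − 2.2000000) / (2.4841000 − (-1.5744000)) = 2.3000000 − (0.2484100)/(4.0585000) = 2.2387927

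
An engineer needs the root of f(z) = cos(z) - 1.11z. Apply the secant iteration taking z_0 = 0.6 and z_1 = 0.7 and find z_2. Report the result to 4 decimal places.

0.6929

f(0.6) = 0.159336, f(0.7) = -0.012158
z_2 = 0.700000 − (-0.012158)·(0.700000 − 0.600000) / (-0.012158 − 0.159336) = 0.700000 − (-0.001216)/(-0.171493) = 0.692911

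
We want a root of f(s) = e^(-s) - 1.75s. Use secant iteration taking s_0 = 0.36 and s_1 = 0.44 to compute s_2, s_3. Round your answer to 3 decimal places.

0.388, 0.388

f(0.36) = 0.06768, f(0.44) = -0.12596
s_2 = 0.44000 − (-0.12596)·(0.44000 − 0.36000) / (-0.12596 − 0.06768) = 0.44000 − (-0.01008)/(-0.19364) = 0.38796
f(0.38796) = -0.00049
s_3 = 0.38796 − (-0.00049)·(0.38796 − 0.44000) / (-0.00049 − (-0.12596)) = 0.38796 − (0.00003)/(0.12547) = 0.38776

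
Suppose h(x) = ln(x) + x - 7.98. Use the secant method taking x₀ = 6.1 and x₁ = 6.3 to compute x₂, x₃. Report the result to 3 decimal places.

6.162, 6.162

h(6.1) = -0.07171, h(6.3) = 0.16055
x₂ = 6.30000 − 0.16055·(6.30000 − 6.10000) / (0.16055 − (-0.07171)) = 6.30000 − (0.03211)/(0.23226) = 6.16175
h(6.16175) = 0.00011
x₃ = 6.16175 − 0.00011·(6.16175 − 6.30000) / (0.00011 − 0.16055) = 6.16175 − (-0.00002)/(-0.16044) = 6.16165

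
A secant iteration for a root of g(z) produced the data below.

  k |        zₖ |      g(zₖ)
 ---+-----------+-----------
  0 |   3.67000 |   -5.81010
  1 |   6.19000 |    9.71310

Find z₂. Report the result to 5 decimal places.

4.61320

z₂ = 6.19000 − 9.71310·(6.19000 − 3.67000) / (9.71310 − (-5.81010))
   = 6.19000 − (24.4770120)/(15.5232000) = 4.6131981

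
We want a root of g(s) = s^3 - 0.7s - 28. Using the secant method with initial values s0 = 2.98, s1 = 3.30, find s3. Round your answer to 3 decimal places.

3.113

g(2.98) = -3.62241, g(3.30) = 5.62700
s2 = 3.30000 − 5.62700·(3.30000 − 2.98000) / (5.62700 − (-3.62241)) = 3.30000 − (1.80064)/(9.24941) = 3.10532
g(3.10532) = -0.22898
s3 = 3.10532 − (-0.22898)·(3.10532 − 3.30000) / (-0.22898 − 5.62700) = 3.10532 − (0.04458)/(-5.85598) = 3.11294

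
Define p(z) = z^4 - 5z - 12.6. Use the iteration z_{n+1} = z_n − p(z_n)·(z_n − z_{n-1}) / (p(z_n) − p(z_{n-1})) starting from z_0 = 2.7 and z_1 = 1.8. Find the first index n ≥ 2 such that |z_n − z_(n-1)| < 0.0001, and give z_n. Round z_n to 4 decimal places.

p(2.7) = 27.044100, p(1.8) = -11.102400
z_2 = 1.800000 − (-11.102400)·(-0.900000)/(-38.146500) = 2.061942;  |Δ| = 0.261942
p(2.061942) = -4.833575
z_3 = 2.061942 − (-4.833575)·(0.261942)/(6.268825) = 2.263912;  |Δ| = 0.201970
p(2.263912) = 2.349105
z_4 = 2.263912 − 2.349105·(0.201970)/(7.182680) = 2.197857;  |Δ| = 0.066055
p(2.197857) = -0.254819
z_5 = 2.197857 − (-0.254819)·(-0.066055)/(-2.603925) = 2.204321;  |Δ| = 0.006464
p(2.204321) = -0.011412
z_6 = 2.204321 − (-0.011412)·(0.006464)/(0.243407) = 2.204624;  |Δ| = 0.000303
p(2.204624) = 0.000060
z_7 = 2.204624 − 0.000060·(0.000303)/(0.011471) = 2.204623;  |Δ| = 0.000002
|z_7 − z_6| = 0.000002 < 0.0001

n = 7, z_n = 2.2046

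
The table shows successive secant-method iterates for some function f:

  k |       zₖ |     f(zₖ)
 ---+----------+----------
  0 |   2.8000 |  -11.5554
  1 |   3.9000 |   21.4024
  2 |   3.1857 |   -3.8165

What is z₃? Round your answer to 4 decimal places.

z₃ = 3.1857 − (-3.8165)·(3.1857 − 3.9000) / (-3.8165 − 21.4024)
   = 3.1857 − (2.726126)/(-25.218900) = 3.293799

3.2938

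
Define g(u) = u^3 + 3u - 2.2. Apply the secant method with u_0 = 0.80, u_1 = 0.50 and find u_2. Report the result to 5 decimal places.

0.63403

g(0.80) = 0.7120000, g(0.50) = -0.5750000
u_2 = 0.5000000 − (-0.5750000)·(0.5000000 − 0.8000000) / (-0.5750000 − 0.7120000) = 0.5000000 − (0.1725000)/(-1.2870000) = 0.6340326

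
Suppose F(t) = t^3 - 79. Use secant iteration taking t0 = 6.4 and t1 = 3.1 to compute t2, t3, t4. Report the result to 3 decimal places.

3.799, 4.474, 4.269

F(6.4) = 183.14400, F(3.1) = -49.20900
t2 = 3.10000 − (-49.20900)·(3.10000 − 6.40000) / (-49.20900 − 183.14400) = 3.10000 − (162.38970)/(-232.35300) = 3.79889
F(3.79889) = -24.17598
t3 = 3.79889 − (-24.17598)·(3.79889 − 3.10000) / (-24.17598 − (-49.20900)) = 3.79889 − (-16.89640)/(25.03302) = 4.47386
F(4.47386) = 10.54600
t4 = 4.47386 − 10.54600·(4.47386 − 3.79889) / (10.54600 − (-24.17598)) = 4.47386 − (7.11817)/(34.72198) = 4.26885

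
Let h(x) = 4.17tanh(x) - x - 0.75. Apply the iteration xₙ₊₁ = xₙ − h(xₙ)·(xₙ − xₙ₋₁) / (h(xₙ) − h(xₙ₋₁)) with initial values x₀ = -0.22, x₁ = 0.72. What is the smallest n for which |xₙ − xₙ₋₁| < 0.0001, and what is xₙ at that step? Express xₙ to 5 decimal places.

h(-0.22) = -1.4328803, h(0.72) = 1.1025118
x₂ = 0.7200000 − 1.1025118·(0.9400000)/(2.5353921) = 0.3112423;  |Δ| = 0.4087577
h(0.3112423) = 0.1962914
x₃ = 0.3112423 − 0.1962914·(-0.4087577)/(-0.9062204) = 0.2227035;  |Δ| = 0.0885387
h(0.2227035) = -0.0590843
x₄ = 0.2227035 − (-0.0590843)·(-0.0885387)/(-0.2553757) = 0.2431881;  |Δ| = 0.0204845
h(0.2431881) = 0.0013767
x₅ = 0.2431881 − 0.0013767·(0.0204845)/(0.0604610) = 0.2427216;  |Δ| = 0.0004664
h(0.2427216) = 0.0000085
x₆ = 0.2427216 − 0.0000085·(-0.0004664)/(-0.0013682) = 0.2427187;  |Δ| = 0.0000029
|x₆ − x₅| = 0.0000029 < 0.0001

n = 6, xₙ = 0.24272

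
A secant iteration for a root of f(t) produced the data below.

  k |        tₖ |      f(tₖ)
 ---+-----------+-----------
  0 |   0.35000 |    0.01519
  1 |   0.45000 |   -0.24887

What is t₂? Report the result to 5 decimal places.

0.35575

t₂ = 0.45000 − (-0.24887)·(0.45000 − 0.35000) / (-0.24887 − 0.01519)
   = 0.45000 − (-0.0248870)/(-0.2640600) = 0.3557525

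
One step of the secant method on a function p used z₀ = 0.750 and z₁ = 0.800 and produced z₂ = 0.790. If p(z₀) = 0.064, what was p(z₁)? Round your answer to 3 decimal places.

-0.016

The secant line through (0.750, 0.064) and (0.800, p(z₁)) crosses zero at z₂ = 0.790.
So (0.750, 0.064), (0.800, p(z₁)), (0.790, 0) are collinear:
p(z₁) = 0.064 · (0.800 − 0.790) / (0.750 − 0.790) = 0.064 · (0.01000)/(-0.04000) = -0.01600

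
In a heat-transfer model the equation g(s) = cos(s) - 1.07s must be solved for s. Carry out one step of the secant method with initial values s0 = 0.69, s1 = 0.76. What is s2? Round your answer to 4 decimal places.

g(0.69) = 0.032946, g(0.76) = -0.088364
s2 = 0.760000 − (-0.088364)·(0.760000 − 0.690000) / (-0.088364 − 0.032946) = 0.760000 − (-0.006185)/(-0.121310) = 0.709011

0.7090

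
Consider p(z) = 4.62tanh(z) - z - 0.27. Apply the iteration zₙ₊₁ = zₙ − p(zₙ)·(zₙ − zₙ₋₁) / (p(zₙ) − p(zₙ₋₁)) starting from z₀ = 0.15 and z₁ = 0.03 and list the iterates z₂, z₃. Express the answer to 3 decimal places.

0.075, 0.075

p(0.15) = 0.26785, p(0.03) = -0.16144
z₂ = 0.03000 − (-0.16144)·(0.03000 − 0.15000) / (-0.16144 − 0.26785) = 0.03000 − (0.01937)/(-0.42929) = 0.07513
p(0.07513) = 0.00131
z₃ = 0.07513 − 0.00131·(0.07513 − 0.03000) / (0.00131 − (-0.16144)) = 0.07513 − (0.00006)/(0.16275) = 0.07476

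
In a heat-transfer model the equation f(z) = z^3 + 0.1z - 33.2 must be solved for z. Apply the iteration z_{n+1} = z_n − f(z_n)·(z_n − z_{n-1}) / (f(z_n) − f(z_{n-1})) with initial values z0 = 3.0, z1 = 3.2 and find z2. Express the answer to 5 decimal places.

f(3.0) = -5.9000000, f(3.2) = -0.1120000
z2 = 3.2000000 − (-0.1120000)·(3.2000000 − 3.0000000) / (-0.1120000 − (-5.9000000)) = 3.2000000 − (-0.0224000)/(5.7880000) = 3.2038701

3.20387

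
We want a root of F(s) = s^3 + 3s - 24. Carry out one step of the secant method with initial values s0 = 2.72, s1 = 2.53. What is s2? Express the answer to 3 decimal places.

2.539

F(2.72) = 4.28365, F(2.53) = -0.21572
s2 = 2.53000 − (-0.21572)·(2.53000 − 2.72000) / (-0.21572 − 4.28365) = 2.53000 − (0.04099)/(-4.49937) = 2.53911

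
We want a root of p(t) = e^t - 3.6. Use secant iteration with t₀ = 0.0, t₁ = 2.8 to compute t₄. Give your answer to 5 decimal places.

p(0.0) = -2.6000000, p(2.8) = 12.8446468
t₂ = 2.8000000 − 12.8446468·(2.8000000 − 0.0000000) / (12.8446468 − (-2.6000000)) = 2.8000000 − (35.9650110)/(15.4446468) = 0.4713607
p(0.4713607) = -1.9978272
t₃ = 0.4713607 − (-1.9978272)·(0.4713607 − 2.8000000) / (-1.9978272 − 12.8446468) = 0.4713607 − (4.6522188)/(-14.8424739) = 0.7848003
p(0.7848003) = -1.4080308
t₄ = 0.7848003 − (-1.4080308)·(0.7848003 − 0.4713607) / (-1.4080308 − (-1.9978272)) = 0.7848003 − (-0.4413326)/(0.5897963) = 1.5330799

1.53308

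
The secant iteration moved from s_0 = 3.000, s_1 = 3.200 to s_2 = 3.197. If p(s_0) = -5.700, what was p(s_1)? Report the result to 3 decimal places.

The secant line through (3.000, -5.700) and (3.200, p(s_1)) crosses zero at s_2 = 3.197.
So (3.000, -5.700), (3.200, p(s_1)), (3.197, 0) are collinear:
p(s_1) = -5.700 · (3.200 − 3.197) / (3.000 − 3.197) = -5.700 · (0.00300)/(-0.19700) = 0.08680

0.087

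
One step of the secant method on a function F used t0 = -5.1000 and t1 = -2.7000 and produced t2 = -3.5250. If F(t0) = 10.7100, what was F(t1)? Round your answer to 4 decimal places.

-5.6100

The secant line through (-5.1000, 10.7100) and (-2.7000, F(t1)) crosses zero at t2 = -3.5250.
So (-5.1000, 10.7100), (-2.7000, F(t1)), (-3.5250, 0) are collinear:
F(t1) = 10.7100 · (-2.7000 − (-3.5250)) / (-5.1000 − (-3.5250)) = 10.7100 · (0.825000)/(-1.575000) = -5.610000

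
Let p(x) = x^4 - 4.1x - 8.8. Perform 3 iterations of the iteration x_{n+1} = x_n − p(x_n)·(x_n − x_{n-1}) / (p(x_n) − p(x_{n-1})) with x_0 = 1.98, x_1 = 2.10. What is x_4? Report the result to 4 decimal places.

p(1.98) = -1.548464, p(2.10) = 2.038100
x_2 = 2.100000 − 2.038100·(2.100000 − 1.980000) / (2.038100 − (-1.548464)) = 2.100000 − (0.244572)/(3.586564) = 2.031809
p(2.031809) = -0.087992
x_3 = 2.031809 − (-0.087992)·(2.031809 − 2.100000) / (-0.087992 − 2.038100) = 2.031809 − (0.006000)/(-2.126092) = 2.034631
p(2.034631) = -0.004677
x_4 = 2.034631 − (-0.004677)·(2.034631 − 2.031809) / (-0.004677 − (-0.087992)) = 2.034631 − (-0.000013)/(0.083315) = 2.034789

2.0348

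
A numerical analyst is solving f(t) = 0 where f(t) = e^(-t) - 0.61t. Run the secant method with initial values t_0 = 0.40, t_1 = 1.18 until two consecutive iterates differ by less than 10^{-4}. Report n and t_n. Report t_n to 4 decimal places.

n = 5, t_n = 0.7638

f(0.40) = 0.426320, f(1.18) = -0.412521
t_2 = 1.180000 − (-0.412521)·(0.780000)/(-0.838841) = 0.796415;  |Δ| = 0.383585
f(0.796415) = -0.034871
t_3 = 0.796415 − (-0.034871)·(-0.383585)/(0.377650) = 0.760997;  |Δ| = 0.035419
f(0.760997) = 0.002993
t_4 = 0.760997 − 0.002993·(-0.035419)/(0.037864) = 0.763796;  |Δ| = 0.002799
f(0.763796) = -0.000021
t_5 = 0.763796 − (-0.000021)·(0.002799)/(-0.003014) = 0.763776;  |Δ| = 0.000020
|t_5 − t_4| = 0.000020 < 10^{-4}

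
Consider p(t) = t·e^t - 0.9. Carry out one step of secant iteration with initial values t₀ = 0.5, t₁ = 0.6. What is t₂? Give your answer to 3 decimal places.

0.528

p(0.5) = -0.07564, p(0.6) = 0.19327
t₂ = 0.60000 − 0.19327·(0.60000 − 0.50000) / (0.19327 − (-0.07564)) = 0.60000 − (0.01933)/(0.26891) = 0.52813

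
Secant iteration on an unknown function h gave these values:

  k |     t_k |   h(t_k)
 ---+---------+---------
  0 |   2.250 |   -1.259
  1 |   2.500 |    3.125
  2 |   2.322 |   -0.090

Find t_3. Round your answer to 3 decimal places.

2.327

t_3 = 2.322 − (-0.090)·(2.322 − 2.500) / (-0.090 − 3.125)
   = 2.322 − (0.01602)/(-3.21500) = 2.32698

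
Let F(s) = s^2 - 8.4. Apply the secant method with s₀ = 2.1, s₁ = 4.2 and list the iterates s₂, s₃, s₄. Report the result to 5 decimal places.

2.73333, 2.86731, 2.89919

F(2.1) = -3.9900000, F(4.2) = 9.2400000
s₂ = 4.2000000 − 9.2400000·(4.2000000 − 2.1000000) / (9.2400000 − (-3.9900000)) = 4.2000000 − (19.4040000)/(13.2300000) = 2.7333333
F(2.7333333) = -0.9288889
s₃ = 2.7333333 − (-0.9288889)·(2.7333333 − 4.2000000) / (-0.9288889 − 9.2400000) = 2.7333333 − (1.3623704)/(-10.1688889) = 2.8673077
F(2.8673077) = -0.1785466
s₄ = 2.8673077 − (-0.1785466)·(2.8673077 − 2.7333333) / (-0.1785466 − (-0.9288889)) = 2.8673077 − (-0.0239207)/(0.7503423) = 2.8991874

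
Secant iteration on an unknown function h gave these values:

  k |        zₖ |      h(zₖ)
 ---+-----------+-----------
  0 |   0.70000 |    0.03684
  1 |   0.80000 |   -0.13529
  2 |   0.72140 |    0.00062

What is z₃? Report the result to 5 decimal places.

z₃ = 0.72140 − 0.00062·(0.72140 − 0.80000) / (0.00062 − (-0.13529))
   = 0.72140 − (-0.0000487)/(0.1359100) = 0.7217586

0.72176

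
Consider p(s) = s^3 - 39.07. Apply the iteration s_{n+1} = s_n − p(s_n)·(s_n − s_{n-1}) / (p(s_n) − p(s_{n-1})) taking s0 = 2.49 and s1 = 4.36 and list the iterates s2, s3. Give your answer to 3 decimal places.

p(2.49) = -23.63175, p(4.36) = 43.81186
s2 = 4.36000 − 43.81186·(4.36000 − 2.49000) / (43.81186 − (-23.63175)) = 4.36000 − (81.92817)/(67.44361) = 3.14523
p(3.14523) = -7.95577
s3 = 3.14523 − (-7.95577)·(3.14523 − 4.36000) / (-7.95577 − 43.81186) = 3.14523 − (9.66439)/(-51.76763) = 3.33192

3.145, 3.332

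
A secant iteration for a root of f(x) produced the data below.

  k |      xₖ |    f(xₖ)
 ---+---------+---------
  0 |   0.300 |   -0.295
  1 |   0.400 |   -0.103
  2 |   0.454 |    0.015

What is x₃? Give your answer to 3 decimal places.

0.447

x₃ = 0.454 − 0.015·(0.454 − 0.400) / (0.015 − (-0.103))
   = 0.454 − (0.00081)/(0.11800) = 0.44714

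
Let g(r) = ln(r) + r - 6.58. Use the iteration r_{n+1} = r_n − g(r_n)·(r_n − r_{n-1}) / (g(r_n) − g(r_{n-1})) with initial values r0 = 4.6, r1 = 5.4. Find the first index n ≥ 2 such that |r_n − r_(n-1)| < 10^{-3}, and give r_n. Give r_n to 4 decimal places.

n = 4, r_n = 4.9755

g(4.6) = -0.453944, g(5.4) = 0.506399
r2 = 5.400000 − 0.506399·(0.800000)/(0.960343) = 4.978151;  |Δ| = 0.421849
g(4.978151) = 0.003210
r3 = 4.978151 − 0.003210·(-0.421849)/(-0.503189) = 4.975460;  |Δ| = 0.002691
g(4.975460) = -0.000022
r4 = 4.975460 − (-0.000022)·(-0.002691)/(-0.003232) = 4.975478;  |Δ| = 0.000018
|r4 − r3| = 0.000018 < 10^{-3}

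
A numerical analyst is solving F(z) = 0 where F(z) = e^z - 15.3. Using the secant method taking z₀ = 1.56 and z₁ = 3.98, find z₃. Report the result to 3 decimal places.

2.386

F(1.56) = -10.54118, F(3.98) = 38.21703
z₂ = 3.98000 − 38.21703·(3.98000 − 1.56000) / (38.21703 − (-10.54118)) = 3.98000 − (92.48522)/(48.75821) = 2.08319
F(2.08319) = -7.26998
z₃ = 2.08319 − (-7.26998)·(2.08319 − 3.98000) / (-7.26998 − 38.21703) = 2.08319 − (13.78980)/(-45.48702) = 2.38635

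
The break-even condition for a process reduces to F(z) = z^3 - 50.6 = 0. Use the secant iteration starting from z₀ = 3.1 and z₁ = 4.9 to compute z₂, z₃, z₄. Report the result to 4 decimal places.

3.5263, 3.6520, 3.7010

F(3.1) = -20.809000, F(4.9) = 67.049000
z₂ = 4.900000 − 67.049000·(4.900000 − 3.100000) / (67.049000 − (-20.809000)) = 4.900000 − (120.688200)/(87.858000) = 3.526327
F(3.526327) = -6.750203
z₃ = 3.526327 − (-6.750203)·(3.526327 − 4.900000) / (-6.750203 − 67.049000) = 3.526327 − (9.272574)/(-73.799203) = 3.651973
F(3.651973) = -1.893994
z₄ = 3.651973 − (-1.893994)·(3.651973 − 3.526327) / (-1.893994 − (-6.750203)) = 3.651973 − (-0.237973)/(4.856209) = 3.700976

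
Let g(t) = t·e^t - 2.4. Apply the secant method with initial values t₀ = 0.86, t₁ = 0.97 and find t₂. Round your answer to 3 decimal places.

g(0.86) = -0.36768, g(0.97) = 0.15881
t₂ = 0.97000 − 0.15881·(0.97000 − 0.86000) / (0.15881 − (-0.36768)) = 0.97000 − (0.01747)/(0.52649) = 0.93682

0.937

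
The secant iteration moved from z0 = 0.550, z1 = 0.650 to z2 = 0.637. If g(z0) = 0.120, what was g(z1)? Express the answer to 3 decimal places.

The secant line through (0.550, 0.120) and (0.650, g(z1)) crosses zero at z2 = 0.637.
So (0.550, 0.120), (0.650, g(z1)), (0.637, 0) are collinear:
g(z1) = 0.120 · (0.650 − 0.637) / (0.550 − 0.637) = 0.120 · (0.01300)/(-0.08700) = -0.01793

-0.018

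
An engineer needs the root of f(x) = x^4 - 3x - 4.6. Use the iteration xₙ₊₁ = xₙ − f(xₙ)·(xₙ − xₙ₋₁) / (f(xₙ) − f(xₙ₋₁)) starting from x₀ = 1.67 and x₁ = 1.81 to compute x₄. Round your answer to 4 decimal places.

1.7749

f(1.67) = -1.832037, f(1.81) = 0.702831
x₂ = 1.810000 − 0.702831·(1.810000 − 1.670000) / (0.702831 − (-1.832037)) = 1.810000 − (0.098396)/(2.534868) = 1.771183
f(1.771183) = -0.072223
x₃ = 1.771183 − (-0.072223)·(1.771183 − 1.810000) / (-0.072223 − 0.702831) = 1.771183 − (0.002804)/(-0.775054) = 1.774800
f(1.774800) = -0.002435
x₄ = 1.774800 − (-0.002435)·(1.774800 − 1.771183) / (-0.002435 − (-0.072223)) = 1.774800 − (-0.000009)/(0.069788) = 1.774926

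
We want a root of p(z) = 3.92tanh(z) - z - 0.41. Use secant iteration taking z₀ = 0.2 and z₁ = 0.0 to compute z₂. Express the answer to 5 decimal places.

p(0.2) = 0.1637113, p(0.0) = -0.4100000
z₂ = 0.0000000 − (-0.4100000)·(0.0000000 − 0.2000000) / (-0.4100000 − 0.1637113) = 0.0000000 − (0.0820000)/(-0.5737113) = 0.1429290

0.14293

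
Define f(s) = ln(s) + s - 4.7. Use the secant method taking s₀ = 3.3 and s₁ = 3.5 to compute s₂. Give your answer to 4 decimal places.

f(3.3) = -0.206078, f(3.5) = 0.052763
s₂ = 3.500000 − 0.052763·(3.500000 − 3.300000) / (0.052763 − (-0.206078)) = 3.500000 − (0.010553)/(0.258841) = 3.459231

3.4592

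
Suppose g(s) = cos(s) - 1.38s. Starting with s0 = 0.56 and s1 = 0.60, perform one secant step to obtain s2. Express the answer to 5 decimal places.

0.59862

g(0.56) = 0.0744551, g(0.60) = -0.0026644
s2 = 0.6000000 − (-0.0026644)·(0.6000000 − 0.5600000) / (-0.0026644 − 0.0744551) = 0.6000000 − (-0.0001066)/(-0.0771195) = 0.5986180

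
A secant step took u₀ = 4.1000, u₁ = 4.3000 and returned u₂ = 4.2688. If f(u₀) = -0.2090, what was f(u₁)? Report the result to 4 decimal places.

0.0386

The secant line through (4.1000, -0.2090) and (4.3000, f(u₁)) crosses zero at u₂ = 4.2688.
So (4.1000, -0.2090), (4.3000, f(u₁)), (4.2688, 0) are collinear:
f(u₁) = -0.2090 · (4.3000 − 4.2688) / (4.1000 − 4.2688) = -0.2090 · (0.031200)/(-0.168800) = 0.038630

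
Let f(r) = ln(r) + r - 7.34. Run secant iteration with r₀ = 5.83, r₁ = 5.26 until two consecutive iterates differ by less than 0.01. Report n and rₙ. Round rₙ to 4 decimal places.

f(5.83) = 0.253017, f(5.26) = -0.419869
r₂ = 5.260000 − (-0.419869)·(-0.570000)/(-0.672886) = 5.615670;  |Δ| = 0.355670
f(5.615670) = 0.001231
r₃ = 5.615670 − 0.001231·(0.355670)/(0.421100) = 5.614630;  |Δ| = 0.001040
|r₃ − r₂| = 0.001040 < 0.01

n = 3, rₙ = 5.6146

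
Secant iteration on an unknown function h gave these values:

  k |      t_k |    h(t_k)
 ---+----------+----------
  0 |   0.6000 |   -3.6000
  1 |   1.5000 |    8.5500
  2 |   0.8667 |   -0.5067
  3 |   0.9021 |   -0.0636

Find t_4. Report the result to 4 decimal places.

t_4 = 0.9021 − (-0.0636)·(0.9021 − 0.8667) / (-0.0636 − (-0.5067))
   = 0.9021 − (-0.002251)/(0.443100) = 0.907181

0.9072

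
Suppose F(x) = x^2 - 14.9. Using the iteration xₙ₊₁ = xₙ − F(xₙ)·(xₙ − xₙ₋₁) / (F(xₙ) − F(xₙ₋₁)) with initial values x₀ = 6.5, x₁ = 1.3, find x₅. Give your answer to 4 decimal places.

F(6.5) = 27.350000, F(1.3) = -13.210000
x₂ = 1.300000 − (-13.210000)·(1.300000 − 6.500000) / (-13.210000 − 27.350000) = 1.300000 − (68.692000)/(-40.560000) = 2.993590
F(2.993590) = -5.938420
x₃ = 2.993590 − (-5.938420)·(2.993590 − 1.300000) / (-5.938420 − (-13.210000)) = 2.993590 − (-10.057248)/(7.271580) = 4.376680
F(4.376680) = 4.255324
x₄ = 4.376680 − 4.255324·(4.376680 − 2.993590) / (4.255324 − (-5.938420)) = 4.376680 − (5.885496)/(10.193745) = 3.799316
F(3.799316) = -0.465197
x₅ = 3.799316 − (-0.465197)·(3.799316 − 4.376680) / (-0.465197 − 4.255324) = 3.799316 − (0.268588)/(-4.720521) = 3.856214

3.8562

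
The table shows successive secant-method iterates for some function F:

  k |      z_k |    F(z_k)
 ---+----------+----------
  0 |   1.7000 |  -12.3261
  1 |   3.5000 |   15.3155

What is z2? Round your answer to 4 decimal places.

2.5027

z2 = 3.5000 − 15.3155·(3.5000 − 1.7000) / (15.3155 − (-12.3261))
   = 3.5000 − (27.567900)/(27.641600) = 2.502666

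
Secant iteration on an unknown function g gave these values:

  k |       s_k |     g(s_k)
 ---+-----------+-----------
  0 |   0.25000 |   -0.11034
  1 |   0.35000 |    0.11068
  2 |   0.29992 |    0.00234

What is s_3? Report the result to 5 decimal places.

0.29884

s_3 = 0.29992 − 0.00234·(0.29992 − 0.35000) / (0.00234 − 0.11068)
   = 0.29992 − (-0.0001172)/(-0.1083400) = 0.2988383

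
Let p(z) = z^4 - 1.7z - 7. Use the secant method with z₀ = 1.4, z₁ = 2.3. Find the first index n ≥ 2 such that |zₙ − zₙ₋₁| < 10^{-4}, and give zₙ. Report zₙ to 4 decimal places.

p(1.4) = -5.538400, p(2.3) = 17.074100
z₂ = 2.300000 − 17.074100·(0.900000)/(22.612500) = 1.620434;  |Δ| = 0.679566
p(1.620434) = -2.859881
z₃ = 1.620434 − (-2.859881)·(-0.679566)/(-19.933981) = 1.717930;  |Δ| = 0.097496
p(1.717930) = -1.210414
z₄ = 1.717930 − (-1.210414)·(0.097496)/(1.649467) = 1.789474;  |Δ| = 0.071544
p(1.789474) = 0.212091
z₅ = 1.789474 − 0.212091·(0.071544)/(1.422505) = 1.778807;  |Δ| = 0.010667
p(1.778807) = -0.012099
z₆ = 1.778807 − (-0.012099)·(-0.010667)/(-0.224189) = 1.779383;  |Δ| = 0.000576
p(1.779383) = -0.000111
z₇ = 1.779383 − (-0.000111)·(0.000576)/(0.011988) = 1.779388;  |Δ| = 0.000005
|z₇ − z₆| = 0.000005 < 10^{-4}

n = 7, zₙ = 1.7794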